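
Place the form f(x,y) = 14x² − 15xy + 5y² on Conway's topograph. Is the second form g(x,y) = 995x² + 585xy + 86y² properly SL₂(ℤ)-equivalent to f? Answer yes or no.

D₁ = -55, D₂ = -55
f: translate: b→13 (≡-15 mod 28), so (14,-15,5)→(14,13,4)
f: flip: (14,13,4)→(4,-13,14)
f: translate: b→3 (≡-13 mod 8), so (4,-13,14)→(4,3,4)
f: reduced (well bottom): (4,3,4) with a≤c, −a<b≤a
g: flip: (995,585,86)→(86,-585,995)
g: translate: b→-69 (≡-585 mod 172), so (86,-585,995)→(86,-69,14)
g: flip: (86,-69,14)→(14,69,86)
g: translate: b→13 (≡69 mod 28), so (14,69,86)→(14,13,4)
g: flip: (14,13,4)→(4,-13,14)
g: translate: b→3 (≡-13 mod 8), so (4,-13,14)→(4,3,4)
g: reduced (well bottom): (4,3,4) with a≤c, −a<b≤a
reduced forms (4, 3, 4) vs (4, 3, 4) ⇒ equivalent

yes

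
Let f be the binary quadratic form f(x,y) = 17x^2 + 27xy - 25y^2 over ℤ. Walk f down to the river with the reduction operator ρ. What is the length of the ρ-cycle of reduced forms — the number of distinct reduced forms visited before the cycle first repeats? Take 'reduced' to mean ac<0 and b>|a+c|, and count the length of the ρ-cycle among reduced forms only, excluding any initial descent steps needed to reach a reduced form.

D = 2429, ⌊√D⌋ = 49
river: ρ → (-25,23,19)
river: ρ → (19,15,-29)
river: ρ → (-29,43,5)
river: ρ → (5,47,-11)
river: ρ → (-11,41,17)
river: ρ → (17,27,-25)
ρ-cycle length = 6 (tail of 0 descent steps not counted)

6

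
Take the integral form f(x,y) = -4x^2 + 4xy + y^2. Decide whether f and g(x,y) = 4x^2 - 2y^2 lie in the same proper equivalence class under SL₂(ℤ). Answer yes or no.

D₁ = 32, D₂ = 32
river cycle of f (length 2): (1, 4, -4), (-4, 4, 1)
river cycle of g (length 2): (-2, 4, 2), (2, 4, -2)
cycles differ ⇒ inequivalent

no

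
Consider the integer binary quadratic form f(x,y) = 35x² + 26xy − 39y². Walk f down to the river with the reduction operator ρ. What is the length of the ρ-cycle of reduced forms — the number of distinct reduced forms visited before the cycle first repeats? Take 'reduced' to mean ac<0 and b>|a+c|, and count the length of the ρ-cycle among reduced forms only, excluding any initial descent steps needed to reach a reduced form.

D = 6136, ⌊√D⌋ = 78
river: ρ → (-39,52,22)
river: ρ → (22,36,-55)
river: ρ → (-55,74,3)
river: ρ → (3,76,-30)
river: ρ → (-30,44,35)
river: ρ → (35,26,-39)
ρ-cycle length = 6 (tail of 0 descent steps not counted)

6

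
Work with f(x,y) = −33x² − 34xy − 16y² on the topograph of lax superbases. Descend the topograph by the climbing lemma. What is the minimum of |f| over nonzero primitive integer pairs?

translate: b→-32 (≡34 mod 66), so (33,34,16)→(33,-32,15)
flip: (33,-32,15)→(15,32,33)
translate: b→2 (≡32 mod 30), so (15,32,33)→(15,2,16)
reduced (well bottom): (15,2,16) with a≤c, −a<b≤a
well minimum |f| = |-15| = 15 (negative-definite)

15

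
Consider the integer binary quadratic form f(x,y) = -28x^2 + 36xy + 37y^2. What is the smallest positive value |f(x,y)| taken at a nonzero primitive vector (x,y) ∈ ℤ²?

river: ρ → (37,38,-27)
river: ρ → (-27,70,5)
river: ρ → (5,70,-27)
river: ρ → (-27,38,37)
river: ρ → (37,36,-28)
river: ρ → (-28,20,45)
river: ρ → (45,70,-3)
river: ρ → (-3,68,68)
river: ρ → (68,68,-3)
river: ρ → (-3,70,45)
river: ρ → (45,20,-28)
river: ρ → (-28,36,37)
closes: descent 0, river 12
min |a| on river = 3

3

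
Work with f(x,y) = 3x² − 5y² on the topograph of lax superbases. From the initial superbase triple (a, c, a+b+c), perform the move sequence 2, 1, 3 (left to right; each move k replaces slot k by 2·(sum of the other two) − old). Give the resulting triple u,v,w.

start (3,-5,-2) = (f(1,0),f(0,1),f(1,1))
replace slot 2: 2·(3+(-2)) − (-5) = 7 → (3,7,-2)
replace slot 1: 2·(7+(-2)) − 3 = 7 → (7,7,-2)
replace slot 3: 2·(7+7) − (-2) = 30 → (7,7,30)

7,7,30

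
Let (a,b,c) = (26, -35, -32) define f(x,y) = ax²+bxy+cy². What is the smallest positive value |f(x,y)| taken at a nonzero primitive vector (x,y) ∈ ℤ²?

descent: ρ → (-32,35,26)  [lands on river]
river: ρ → (26,17,-41)
river: ρ → (-41,65,2)
river: ρ → (2,67,-8)
river: ρ → (-8,61,26)
river: ρ → (26,43,-26)
river: ρ → (-26,61,8)
river: ρ → (8,67,-2)
river: ρ → (-2,65,41)
river: ρ → (41,17,-26)
river: ρ → (-26,35,32)
river: ρ → (32,29,-29)
river: ρ → (-29,29,32)
river: ρ → (32,35,-26)
river: ρ → (-26,17,41)
river: ρ → (41,65,-2)
river: ρ → (-2,67,8)
river: ρ → (8,61,-26)
river: ρ → (-26,43,26)
river: ρ → (26,61,-8)
river: ρ → (-8,67,2)
river: ρ → (2,65,-41)
river: ρ → (-41,17,26)
river: ρ → (26,35,-32)
river: ρ → (-32,29,29)
river: ρ → (29,29,-32)
closes: descent 1, river 26
min |a| on river = 2

2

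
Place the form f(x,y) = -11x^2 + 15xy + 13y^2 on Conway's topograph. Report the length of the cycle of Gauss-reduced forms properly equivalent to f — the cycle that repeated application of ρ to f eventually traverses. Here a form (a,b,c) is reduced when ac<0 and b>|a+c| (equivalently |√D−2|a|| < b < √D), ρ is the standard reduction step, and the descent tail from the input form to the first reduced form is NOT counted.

D = 797, ⌊√D⌋ = 28
river: ρ → (13,11,-13)
river: ρ → (-13,15,11)
river: ρ → (11,7,-17)
river: ρ → (-17,27,1)
river: ρ → (1,27,-17)
river: ρ → (-17,7,11)
river: ρ → (11,15,-13)
river: ρ → (-13,11,13)
river: ρ → (13,15,-11)
river: ρ → (-11,7,17)
river: ρ → (17,27,-1)
river: ρ → (-1,27,17)
river: ρ → (17,7,-11)
river: ρ → (-11,15,13)
ρ-cycle length = 14 (tail of 0 descent steps not counted)

14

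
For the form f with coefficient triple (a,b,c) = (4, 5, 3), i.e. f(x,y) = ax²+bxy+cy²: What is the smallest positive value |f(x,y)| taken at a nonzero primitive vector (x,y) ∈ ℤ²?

translate: b→-3 (≡5 mod 8), so (4,5,3)→(4,-3,2)
flip: (4,-3,2)→(2,3,4)
translate: b→-1 (≡3 mod 4), so (2,3,4)→(2,-1,3)
reduced (well bottom): (2,-1,3) with a≤c, −a<b≤a
well minimum = a = 2

2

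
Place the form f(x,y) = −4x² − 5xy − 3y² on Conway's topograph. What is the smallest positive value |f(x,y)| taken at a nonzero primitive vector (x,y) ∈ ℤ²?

translate: b→-3 (≡5 mod 8), so (4,5,3)→(4,-3,2)
flip: (4,-3,2)→(2,3,4)
translate: b→-1 (≡3 mod 4), so (2,3,4)→(2,-1,3)
reduced (well bottom): (2,-1,3) with a≤c, −a<b≤a
well minimum |f| = |-2| = 2 (negative-definite)

2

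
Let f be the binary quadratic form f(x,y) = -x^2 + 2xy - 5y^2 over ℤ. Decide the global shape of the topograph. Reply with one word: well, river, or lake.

D = b²−4ac = 2² − 4·(-1)·(-5) = -16
D < 0 ⇒ definite ⇒ every region one sign ⇒ single well

well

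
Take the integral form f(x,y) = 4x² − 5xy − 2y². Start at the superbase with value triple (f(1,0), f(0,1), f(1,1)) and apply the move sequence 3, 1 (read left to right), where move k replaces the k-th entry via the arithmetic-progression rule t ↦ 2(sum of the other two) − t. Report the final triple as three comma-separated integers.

start (4,-2,-3) = (f(1,0),f(0,1),f(1,1))
replace slot 3: 2·(4+(-2)) − (-3) = 7 → (4,-2,7)
replace slot 1: 2·((-2)+7) − 4 = 6 → (6,-2,7)

6,-2,7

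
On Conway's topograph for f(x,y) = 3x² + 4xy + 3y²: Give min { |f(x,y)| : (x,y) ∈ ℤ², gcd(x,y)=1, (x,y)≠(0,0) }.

translate: b→-2 (≡4 mod 6), so (3,4,3)→(3,-2,2)
flip: (3,-2,2)→(2,2,3)
reduced (well bottom): (2,2,3) with a≤c, −a<b≤a
well minimum = a = 2

2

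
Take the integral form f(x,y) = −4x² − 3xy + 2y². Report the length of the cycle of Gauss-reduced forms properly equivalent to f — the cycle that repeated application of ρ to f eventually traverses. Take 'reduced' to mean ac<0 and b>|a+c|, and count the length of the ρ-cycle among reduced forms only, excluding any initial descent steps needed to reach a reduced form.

D = 41, ⌊√D⌋ = 6
descent: ρ → (2,3,-4)  [lands on river]
river: ρ → (-4,5,1)
river: ρ → (1,5,-4)
river: ρ → (-4,3,2)
river: ρ → (2,5,-2)
river: ρ → (-2,3,4)
river: ρ → (4,5,-1)
river: ρ → (-1,5,4)
river: ρ → (4,3,-2)
river: ρ → (-2,5,2)
ρ-cycle length = 10 (tail of 1 descent step not counted)

10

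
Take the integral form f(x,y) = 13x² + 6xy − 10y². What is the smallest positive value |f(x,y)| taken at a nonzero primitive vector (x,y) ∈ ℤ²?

river: ρ → (-10,14,9)
river: ρ → (9,22,-2)
river: ρ → (-2,22,9)
river: ρ → (9,14,-10)
river: ρ → (-10,6,13)
river: ρ → (13,20,-3)
river: ρ → (-3,22,6)
river: ρ → (6,14,-15)
river: ρ → (-15,16,5)
river: ρ → (5,14,-18)
river: ρ → (-18,22,1)
river: ρ → (1,22,-18)
river: ρ → (-18,14,5)
river: ρ → (5,16,-15)
river: ρ → (-15,14,6)
river: ρ → (6,22,-3)
river: ρ → (-3,20,13)
river: ρ → (13,6,-10)
closes: descent 0, river 18
min |a| on river = 1

1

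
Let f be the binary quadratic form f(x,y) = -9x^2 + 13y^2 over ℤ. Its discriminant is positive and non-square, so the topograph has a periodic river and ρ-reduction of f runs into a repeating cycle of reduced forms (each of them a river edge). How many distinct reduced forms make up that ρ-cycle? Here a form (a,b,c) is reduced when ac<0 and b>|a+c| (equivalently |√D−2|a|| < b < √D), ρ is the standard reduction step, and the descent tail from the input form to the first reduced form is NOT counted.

D = 468, ⌊√D⌋ = 21
descent: ρ → (13,0,-9)
descent: ρ → (-9,18,4)  [lands on river]
river: ρ → (4,14,-17)
river: ρ → (-17,20,1)
river: ρ → (1,20,-17)
river: ρ → (-17,14,4)
river: ρ → (4,18,-9)
ρ-cycle length = 6 (tail of 2 descent steps not counted)

6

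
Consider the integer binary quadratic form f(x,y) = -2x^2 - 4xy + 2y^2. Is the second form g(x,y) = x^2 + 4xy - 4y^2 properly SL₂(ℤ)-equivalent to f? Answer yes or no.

D₁ = 32, D₂ = 32
river cycle of f (length 2): (2, 4, -2), (-2, 4, 2)
river cycle of g (length 2): (-4, 4, 1), (1, 4, -4)
cycles differ ⇒ inequivalent

no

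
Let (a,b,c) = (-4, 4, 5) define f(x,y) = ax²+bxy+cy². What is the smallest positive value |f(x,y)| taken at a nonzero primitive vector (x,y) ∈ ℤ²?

river: ρ → (5,6,-3)
river: ρ → (-3,6,5)
river: ρ → (5,4,-4)
river: ρ → (-4,4,5)
closes: descent 0, river 4
min |a| on river = 3

3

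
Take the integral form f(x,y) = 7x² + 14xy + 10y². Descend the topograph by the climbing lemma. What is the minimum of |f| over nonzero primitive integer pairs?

translate: b→0 (≡14 mod 14), so (7,14,10)→(7,0,3)
flip: (7,0,3)→(3,0,7)
reduced (well bottom): (3,0,7) with a≤c, −a<b≤a
well minimum = a = 3

3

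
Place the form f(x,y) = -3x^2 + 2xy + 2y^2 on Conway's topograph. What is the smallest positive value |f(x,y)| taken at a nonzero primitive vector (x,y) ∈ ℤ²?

river: ρ → (2,2,-3)
river: ρ → (-3,4,1)
river: ρ → (1,4,-3)
river: ρ → (-3,2,2)
closes: descent 0, river 4
min |a| on river = 1

1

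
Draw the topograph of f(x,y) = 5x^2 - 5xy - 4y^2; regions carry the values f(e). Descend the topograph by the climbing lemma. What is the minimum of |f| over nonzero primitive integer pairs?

descent: ρ → (-4,5,5)  [lands on river]
river: ρ → (5,5,-4)
river: ρ → (-4,3,6)
river: ρ → (6,9,-1)
river: ρ → (-1,9,6)
river: ρ → (6,3,-4)
closes: descent 1, river 6
min |a| on river = 1

1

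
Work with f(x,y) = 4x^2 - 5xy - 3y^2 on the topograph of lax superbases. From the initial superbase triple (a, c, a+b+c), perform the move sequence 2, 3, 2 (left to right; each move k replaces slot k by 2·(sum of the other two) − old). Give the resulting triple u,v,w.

start (4,-3,-4) = (f(1,0),f(0,1),f(1,1))
replace slot 2: 2·(4+(-4)) − (-3) = 3 → (4,3,-4)
replace slot 3: 2·(4+3) − (-4) = 18 → (4,3,18)
replace slot 2: 2·(4+18) − 3 = 41 → (4,41,18)

4,41,18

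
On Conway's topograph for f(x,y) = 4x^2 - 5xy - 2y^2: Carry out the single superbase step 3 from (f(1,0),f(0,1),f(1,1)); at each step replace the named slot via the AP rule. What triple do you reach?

start (4,-2,-3) = (f(1,0),f(0,1),f(1,1))
replace slot 3: 2·(4+(-2)) − (-3) = 7 → (4,-2,7)

4,-2,7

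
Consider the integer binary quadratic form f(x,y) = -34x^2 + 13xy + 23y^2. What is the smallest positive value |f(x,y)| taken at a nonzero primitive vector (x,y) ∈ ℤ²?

river: ρ → (23,33,-24)
river: ρ → (-24,15,32)
river: ρ → (32,49,-7)
river: ρ → (-7,49,32)
river: ρ → (32,15,-24)
river: ρ → (-24,33,23)
river: ρ → (23,13,-34)
river: ρ → (-34,55,2)
river: ρ → (2,57,-6)
river: ρ → (-6,51,29)
river: ρ → (29,7,-28)
river: ρ → (-28,49,8)
river: ρ → (8,47,-34)
river: ρ → (-34,21,21)
river: ρ → (21,21,-34)
river: ρ → (-34,47,8)
river: ρ → (8,49,-28)
river: ρ → (-28,7,29)
river: ρ → (29,51,-6)
river: ρ → (-6,57,2)
river: ρ → (2,55,-34)
river: ρ → (-34,13,23)
closes: descent 0, river 22
min |a| on river = 2

2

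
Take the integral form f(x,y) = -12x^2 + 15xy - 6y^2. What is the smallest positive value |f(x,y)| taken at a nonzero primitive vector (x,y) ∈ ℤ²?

translate: b→9 (≡-15 mod 24), so (12,-15,6)→(12,9,3)
flip: (12,9,3)→(3,-9,12)
translate: b→3 (≡-9 mod 6), so (3,-9,12)→(3,3,6)
reduced (well bottom): (3,3,6) with a≤c, −a<b≤a
well minimum |f| = |-3| = 3 (negative-definite)

3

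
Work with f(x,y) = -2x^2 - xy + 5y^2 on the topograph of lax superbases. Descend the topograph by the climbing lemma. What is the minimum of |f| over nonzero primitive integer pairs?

descent: ρ → (5,1,-2)
descent: ρ → (-2,3,4)  [lands on river]
river: ρ → (4,5,-1)
river: ρ → (-1,5,4)
river: ρ → (4,3,-2)
river: ρ → (-2,5,2)
river: ρ → (2,3,-4)
river: ρ → (-4,5,1)
river: ρ → (1,5,-4)
river: ρ → (-4,3,2)
river: ρ → (2,5,-2)
closes: descent 2, river 10
min |a| on river = 1

1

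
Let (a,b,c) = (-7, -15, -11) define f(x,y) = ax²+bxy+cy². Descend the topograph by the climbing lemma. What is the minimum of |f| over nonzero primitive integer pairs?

translate: b→1 (≡15 mod 14), so (7,15,11)→(7,1,3)
flip: (7,1,3)→(3,-1,7)
reduced (well bottom): (3,-1,7) with a≤c, −a<b≤a
well minimum |f| = |-3| = 3 (negative-definite)

3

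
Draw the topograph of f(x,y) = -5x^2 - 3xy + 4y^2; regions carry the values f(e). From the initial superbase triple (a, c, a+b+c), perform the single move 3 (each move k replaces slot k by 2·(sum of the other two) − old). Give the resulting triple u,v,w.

start (-5,4,-4) = (f(1,0),f(0,1),f(1,1))
replace slot 3: 2·((-5)+4) − (-4) = 2 → (-5,4,2)

-5,4,2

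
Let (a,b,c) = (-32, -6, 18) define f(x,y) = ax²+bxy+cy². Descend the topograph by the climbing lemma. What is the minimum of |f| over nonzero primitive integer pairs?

descent: ρ → (18,42,-8)  [lands on river]
river: ρ → (-8,38,28)
river: ρ → (28,18,-18)
river: ρ → (-18,18,28)
river: ρ → (28,38,-8)
river: ρ → (-8,42,18)
river: ρ → (18,30,-20)
river: ρ → (-20,10,28)
river: ρ → (28,46,-2)
river: ρ → (-2,46,28)
river: ρ → (28,10,-20)
river: ρ → (-20,30,18)
closes: descent 1, river 12
min |a| on river = 2

2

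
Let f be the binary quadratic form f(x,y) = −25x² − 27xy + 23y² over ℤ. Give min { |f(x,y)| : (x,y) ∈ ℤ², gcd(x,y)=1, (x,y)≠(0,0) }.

descent: ρ → (23,27,-25)  [lands on river]
river: ρ → (-25,23,25)
river: ρ → (25,27,-23)
river: ρ → (-23,19,29)
river: ρ → (29,39,-13)
river: ρ → (-13,39,29)
river: ρ → (29,19,-23)
river: ρ → (-23,27,25)
river: ρ → (25,23,-25)
river: ρ → (-25,27,23)
river: ρ → (23,19,-29)
river: ρ → (-29,39,13)
river: ρ → (13,39,-29)
river: ρ → (-29,19,23)
closes: descent 1, river 14
min |a| on river = 13

13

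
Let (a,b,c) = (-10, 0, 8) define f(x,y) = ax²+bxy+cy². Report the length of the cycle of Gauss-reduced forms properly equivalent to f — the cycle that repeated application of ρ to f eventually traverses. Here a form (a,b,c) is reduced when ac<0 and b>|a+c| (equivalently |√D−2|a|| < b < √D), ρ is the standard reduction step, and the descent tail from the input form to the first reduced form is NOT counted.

D = 320, ⌊√D⌋ = 17
descent: ρ → (8,16,-2)  [lands on river]
river: ρ → (-2,16,8)
ρ-cycle length = 2 (tail of 1 descent step not counted)

2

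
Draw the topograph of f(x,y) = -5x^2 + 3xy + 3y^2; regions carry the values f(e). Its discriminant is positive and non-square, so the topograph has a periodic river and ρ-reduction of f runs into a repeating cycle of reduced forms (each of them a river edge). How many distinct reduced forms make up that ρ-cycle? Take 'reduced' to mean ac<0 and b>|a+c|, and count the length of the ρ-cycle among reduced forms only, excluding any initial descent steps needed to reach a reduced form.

D = 69, ⌊√D⌋ = 8
river: ρ → (3,3,-5)
river: ρ → (-5,7,1)
river: ρ → (1,7,-5)
river: ρ → (-5,3,3)
ρ-cycle length = 4 (tail of 0 descent steps not counted)

4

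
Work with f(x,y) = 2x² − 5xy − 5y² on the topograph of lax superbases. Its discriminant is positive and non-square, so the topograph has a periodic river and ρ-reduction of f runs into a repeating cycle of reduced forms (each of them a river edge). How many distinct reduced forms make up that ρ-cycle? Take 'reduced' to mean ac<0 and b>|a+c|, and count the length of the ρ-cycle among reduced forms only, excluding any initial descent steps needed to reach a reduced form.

D = 65, ⌊√D⌋ = 8
descent: ρ → (-5,5,2)  [lands on river]
river: ρ → (2,7,-2)
river: ρ → (-2,5,5)
river: ρ → (5,5,-2)
river: ρ → (-2,7,2)
river: ρ → (2,5,-5)
ρ-cycle length = 6 (tail of 1 descent step not counted)

6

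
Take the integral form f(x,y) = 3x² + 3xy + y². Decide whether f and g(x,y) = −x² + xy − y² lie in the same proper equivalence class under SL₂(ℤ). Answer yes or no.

D₁ = -3, D₂ = -3
f: flip: (3,3,1)→(1,-3,3)
f: translate: b→1 (≡-3 mod 2), so (1,-3,3)→(1,1,1)
f: reduced (well bottom): (1,1,1) with a≤c, −a<b≤a
g is negative-definite; reduce −g:
−g: translate: b→1 (≡-1 mod 2), so (1,-1,1)→(1,1,1)
−g: reduced (well bottom): (1,1,1) with a≤c, −a<b≤a
flip sign back: reduced form of g is (-1,-1,-1)
reduced forms (1, 1, 1) vs (-1, -1, -1) ⇒ inequivalent

no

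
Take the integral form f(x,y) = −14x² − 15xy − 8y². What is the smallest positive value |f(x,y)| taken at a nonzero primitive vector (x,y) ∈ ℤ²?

translate: b→-13 (≡15 mod 28), so (14,15,8)→(14,-13,7)
flip: (14,-13,7)→(7,13,14)
translate: b→-1 (≡13 mod 14), so (7,13,14)→(7,-1,8)
reduced (well bottom): (7,-1,8) with a≤c, −a<b≤a
well minimum |f| = |-7| = 7 (negative-definite)

7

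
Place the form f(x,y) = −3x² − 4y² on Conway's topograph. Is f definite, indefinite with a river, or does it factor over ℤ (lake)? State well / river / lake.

D = b²−4ac = 0² − 4·(-3)·(-4) = -48
D < 0 ⇒ definite ⇒ every region one sign ⇒ single well

well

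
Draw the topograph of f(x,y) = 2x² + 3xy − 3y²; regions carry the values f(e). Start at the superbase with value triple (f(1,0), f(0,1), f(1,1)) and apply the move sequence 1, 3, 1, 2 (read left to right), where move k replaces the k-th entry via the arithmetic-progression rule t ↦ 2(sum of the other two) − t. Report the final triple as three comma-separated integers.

start (2,-3,2) = (f(1,0),f(0,1),f(1,1))
replace slot 1: 2·((-3)+2) − 2 = -4 → (-4,-3,2)
replace slot 3: 2·((-4)+(-3)) − 2 = -16 → (-4,-3,-16)
replace slot 1: 2·((-3)+(-16)) − (-4) = -34 → (-34,-3,-16)
replace slot 2: 2·((-34)+(-16)) − (-3) = -97 → (-34,-97,-16)

-34,-97,-16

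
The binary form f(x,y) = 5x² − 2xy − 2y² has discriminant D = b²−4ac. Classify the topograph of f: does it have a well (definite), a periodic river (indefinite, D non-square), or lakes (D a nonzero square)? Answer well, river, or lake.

D = b²−4ac = (-2)² − 4·5·(-2) = 44
D > 0 non-square ⇒ indefinite ⇒ periodic river

river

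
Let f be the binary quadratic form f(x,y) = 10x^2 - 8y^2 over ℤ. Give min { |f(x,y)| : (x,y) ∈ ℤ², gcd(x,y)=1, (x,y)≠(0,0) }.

descent: ρ → (-8,16,2)  [lands on river]
river: ρ → (2,16,-8)
closes: descent 1, river 2
min |a| on river = 2

2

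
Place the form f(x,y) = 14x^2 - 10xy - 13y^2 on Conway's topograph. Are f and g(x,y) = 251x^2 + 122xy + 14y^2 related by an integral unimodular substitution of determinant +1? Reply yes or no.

D₁ = 828, D₂ = 828
river cycle of f (length 8): (-13, 10, 14), (14, 18, -9), (-9, 18, 14), (14, 10, -13), (-13, 16, 11), (11, 28, -1), (-1, 28, 11), (11, 16, -13)
river cycle of g (length 8): (14, 18, -9), (-9, 18, 14), (14, 10, -13), (-13, 16, 11), (11, 28, -1), (-1, 28, 11), (11, 16, -13), (-13, 10, 14)
cycles coincide ⇒ equivalent

yes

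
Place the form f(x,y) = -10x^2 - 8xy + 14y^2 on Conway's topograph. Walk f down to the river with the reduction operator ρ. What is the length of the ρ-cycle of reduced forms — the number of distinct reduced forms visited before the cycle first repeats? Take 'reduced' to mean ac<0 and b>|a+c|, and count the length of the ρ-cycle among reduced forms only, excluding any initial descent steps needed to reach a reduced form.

D = 624, ⌊√D⌋ = 24
descent: ρ → (14,8,-10)  [lands on river]
river: ρ → (-10,12,12)
river: ρ → (12,12,-10)
river: ρ → (-10,8,14)
river: ρ → (14,20,-4)
river: ρ → (-4,20,14)
ρ-cycle length = 6 (tail of 1 descent step not counted)

6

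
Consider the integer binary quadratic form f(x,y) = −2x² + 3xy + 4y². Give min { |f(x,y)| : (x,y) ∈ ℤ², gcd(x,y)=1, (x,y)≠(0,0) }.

river: ρ → (4,5,-1)
river: ρ → (-1,5,4)
river: ρ → (4,3,-2)
river: ρ → (-2,5,2)
river: ρ → (2,3,-4)
river: ρ → (-4,5,1)
river: ρ → (1,5,-4)
river: ρ → (-4,3,2)
river: ρ → (2,5,-2)
river: ρ → (-2,3,4)
closes: descent 0, river 10
min |a| on river = 1

1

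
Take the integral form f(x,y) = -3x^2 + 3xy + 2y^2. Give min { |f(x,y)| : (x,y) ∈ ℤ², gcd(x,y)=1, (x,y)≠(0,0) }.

river: ρ → (2,5,-1)
river: ρ → (-1,5,2)
river: ρ → (2,3,-3)
river: ρ → (-3,3,2)
closes: descent 0, river 4
min |a| on river = 1

1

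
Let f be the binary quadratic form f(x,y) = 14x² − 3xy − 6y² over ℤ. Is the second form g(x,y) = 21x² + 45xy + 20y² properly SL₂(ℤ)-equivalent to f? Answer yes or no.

D₁ = 345, D₂ = 345
river cycle of f (length 10): (-6, 15, 5), (5, 15, -6), (-6, 9, 11), (11, 13, -4), (-4, 11, 14), (14, 17, -1), (-1, 17, 14), (14, 11, -4), (-4, 13, 11), (11, 9, -6)
river cycle of g (length 10): (-4, 13, 11), (11, 9, -6), (-6, 15, 5), (5, 15, -6), (-6, 9, 11), (11, 13, -4), (-4, 11, 14), (14, 17, -1), (-1, 17, 14), (14, 11, -4)
cycles coincide ⇒ equivalent

yes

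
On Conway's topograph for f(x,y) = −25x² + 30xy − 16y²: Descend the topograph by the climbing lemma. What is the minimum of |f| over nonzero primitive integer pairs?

translate: b→20 (≡-30 mod 50), so (25,-30,16)→(25,20,11)
flip: (25,20,11)→(11,-20,25)
translate: b→2 (≡-20 mod 22), so (11,-20,25)→(11,2,16)
reduced (well bottom): (11,2,16) with a≤c, −a<b≤a
well minimum |f| = |-11| = 11 (negative-definite)

11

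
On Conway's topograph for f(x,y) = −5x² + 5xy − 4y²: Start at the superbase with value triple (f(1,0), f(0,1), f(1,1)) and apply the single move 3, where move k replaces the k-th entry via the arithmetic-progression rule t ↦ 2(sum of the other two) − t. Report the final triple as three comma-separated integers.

start (-5,-4,-4) = (f(1,0),f(0,1),f(1,1))
replace slot 3: 2·((-5)+(-4)) − (-4) = -14 → (-5,-4,-14)

-5,-4,-14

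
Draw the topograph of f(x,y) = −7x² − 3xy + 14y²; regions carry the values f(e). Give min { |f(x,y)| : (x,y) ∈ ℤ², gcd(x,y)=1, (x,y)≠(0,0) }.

descent: ρ → (14,3,-7)
descent: ρ → (-7,11,10)  [lands on river]
river: ρ → (10,9,-8)
river: ρ → (-8,7,11)
river: ρ → (11,15,-4)
river: ρ → (-4,17,7)
river: ρ → (7,11,-10)
river: ρ → (-10,9,8)
river: ρ → (8,7,-11)
river: ρ → (-11,15,4)
river: ρ → (4,17,-7)
closes: descent 2, river 10
min |a| on river = 4

4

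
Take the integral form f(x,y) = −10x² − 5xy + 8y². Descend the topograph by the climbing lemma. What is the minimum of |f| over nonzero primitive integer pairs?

descent: ρ → (8,5,-10)  [lands on river]
river: ρ → (-10,15,3)
river: ρ → (3,15,-10)
river: ρ → (-10,5,8)
river: ρ → (8,11,-7)
river: ρ → (-7,17,2)
river: ρ → (2,15,-15)
river: ρ → (-15,15,2)
river: ρ → (2,17,-7)
river: ρ → (-7,11,8)
closes: descent 1, river 10
min |a| on river = 2

2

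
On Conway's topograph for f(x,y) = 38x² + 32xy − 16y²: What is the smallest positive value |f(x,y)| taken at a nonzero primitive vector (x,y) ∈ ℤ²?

river: ρ → (-16,32,38)
river: ρ → (38,44,-10)
river: ρ → (-10,56,8)
river: ρ → (8,56,-10)
river: ρ → (-10,44,38)
river: ρ → (38,32,-16)
closes: descent 0, river 6
min |a| on river = 8

8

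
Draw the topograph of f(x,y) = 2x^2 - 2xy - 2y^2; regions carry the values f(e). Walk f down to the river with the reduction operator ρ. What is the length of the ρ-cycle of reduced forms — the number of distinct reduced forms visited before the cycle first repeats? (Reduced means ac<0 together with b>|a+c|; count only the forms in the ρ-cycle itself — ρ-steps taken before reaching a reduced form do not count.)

D = 20, ⌊√D⌋ = 4
descent: ρ → (-2,2,2)  [lands on river]
river: ρ → (2,2,-2)
ρ-cycle length = 2 (tail of 1 descent step not counted)

2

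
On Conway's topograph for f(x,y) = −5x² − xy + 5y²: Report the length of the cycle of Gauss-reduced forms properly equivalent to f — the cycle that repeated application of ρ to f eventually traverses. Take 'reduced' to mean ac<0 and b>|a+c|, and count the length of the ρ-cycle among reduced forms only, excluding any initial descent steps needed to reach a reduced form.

D = 101, ⌊√D⌋ = 10
descent: ρ → (5,1,-5)  [lands on river]
river: ρ → (-5,9,1)
river: ρ → (1,9,-5)
river: ρ → (-5,1,5)
river: ρ → (5,9,-1)
river: ρ → (-1,9,5)
ρ-cycle length = 6 (tail of 1 descent step not counted)

6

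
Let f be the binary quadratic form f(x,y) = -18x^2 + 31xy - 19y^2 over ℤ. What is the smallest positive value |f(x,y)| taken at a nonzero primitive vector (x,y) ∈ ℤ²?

translate: b→5 (≡-31 mod 36), so (18,-31,19)→(18,5,6)
flip: (18,5,6)→(6,-5,18)
reduced (well bottom): (6,-5,18) with a≤c, −a<b≤a
well minimum |f| = |-6| = 6 (negative-definite)

6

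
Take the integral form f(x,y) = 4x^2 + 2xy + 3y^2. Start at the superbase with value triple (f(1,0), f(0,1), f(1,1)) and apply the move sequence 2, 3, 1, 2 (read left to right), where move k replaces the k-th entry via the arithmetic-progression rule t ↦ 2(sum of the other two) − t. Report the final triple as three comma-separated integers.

start (4,3,9) = (f(1,0),f(0,1),f(1,1))
replace slot 2: 2·(4+9) − 3 = 23 → (4,23,9)
replace slot 3: 2·(4+23) − 9 = 45 → (4,23,45)
replace slot 1: 2·(23+45) − 4 = 132 → (132,23,45)
replace slot 2: 2·(132+45) − 23 = 331 → (132,331,45)

132,331,45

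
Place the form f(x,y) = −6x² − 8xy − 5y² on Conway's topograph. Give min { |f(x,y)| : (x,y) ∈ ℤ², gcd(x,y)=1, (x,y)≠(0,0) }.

translate: b→-4 (≡8 mod 12), so (6,8,5)→(6,-4,3)
flip: (6,-4,3)→(3,4,6)
translate: b→-2 (≡4 mod 6), so (3,4,6)→(3,-2,5)
reduced (well bottom): (3,-2,5) with a≤c, −a<b≤a
well minimum |f| = |-3| = 3 (negative-definite)

3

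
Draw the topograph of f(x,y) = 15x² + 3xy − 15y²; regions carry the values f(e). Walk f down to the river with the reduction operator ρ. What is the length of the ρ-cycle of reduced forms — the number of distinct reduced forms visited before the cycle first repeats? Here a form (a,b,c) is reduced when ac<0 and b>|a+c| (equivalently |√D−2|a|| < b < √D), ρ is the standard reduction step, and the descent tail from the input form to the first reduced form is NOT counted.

D = 909, ⌊√D⌋ = 30
river: ρ → (-15,27,3)
river: ρ → (3,27,-15)
river: ρ → (-15,3,15)
river: ρ → (15,27,-3)
river: ρ → (-3,27,15)
river: ρ → (15,3,-15)
ρ-cycle length = 6 (tail of 0 descent steps not counted)

6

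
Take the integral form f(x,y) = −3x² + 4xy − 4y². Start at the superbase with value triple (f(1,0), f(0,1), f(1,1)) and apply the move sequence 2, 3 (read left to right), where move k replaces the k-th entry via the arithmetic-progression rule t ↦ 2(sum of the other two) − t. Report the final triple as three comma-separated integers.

start (-3,-4,-3) = (f(1,0),f(0,1),f(1,1))
replace slot 2: 2·((-3)+(-3)) − (-4) = -8 → (-3,-8,-3)
replace slot 3: 2·((-3)+(-8)) − (-3) = -19 → (-3,-8,-19)

-3,-8,-19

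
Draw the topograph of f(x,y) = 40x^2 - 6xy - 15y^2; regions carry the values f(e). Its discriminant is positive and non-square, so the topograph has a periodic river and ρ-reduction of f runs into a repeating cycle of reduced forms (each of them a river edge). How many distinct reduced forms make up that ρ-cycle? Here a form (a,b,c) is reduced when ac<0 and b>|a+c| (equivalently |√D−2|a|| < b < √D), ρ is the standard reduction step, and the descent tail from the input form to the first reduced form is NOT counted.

D = 2436, ⌊√D⌋ = 49
descent: ρ → (-15,36,19)  [lands on river]
river: ρ → (19,40,-11)
river: ρ → (-11,48,3)
river: ρ → (3,48,-11)
river: ρ → (-11,40,19)
river: ρ → (19,36,-15)
river: ρ → (-15,24,31)
river: ρ → (31,38,-8)
river: ρ → (-8,42,21)
river: ρ → (21,42,-8)
river: ρ → (-8,38,31)
river: ρ → (31,24,-15)
ρ-cycle length = 12 (tail of 1 descent step not counted)

12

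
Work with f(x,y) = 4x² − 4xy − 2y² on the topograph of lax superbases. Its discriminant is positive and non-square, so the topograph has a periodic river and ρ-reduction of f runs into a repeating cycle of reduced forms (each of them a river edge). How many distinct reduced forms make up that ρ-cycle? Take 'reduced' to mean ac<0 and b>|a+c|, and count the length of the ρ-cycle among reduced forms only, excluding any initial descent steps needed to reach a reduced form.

D = 48, ⌊√D⌋ = 6
descent: ρ → (-2,4,4)  [lands on river]
river: ρ → (4,4,-2)
ρ-cycle length = 2 (tail of 1 descent step not counted)

2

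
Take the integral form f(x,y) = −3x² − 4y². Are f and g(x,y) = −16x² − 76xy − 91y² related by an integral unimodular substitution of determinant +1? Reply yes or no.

D₁ = -48, D₂ = -48
f is negative-definite; reduce −f:
−f: reduced (well bottom): (3,0,4) with a≤c, −a<b≤a
flip sign back: reduced form of f is (-3,0,-4)
g is negative-definite; reduce −g:
−g: translate: b→12 (≡76 mod 32), so (16,76,91)→(16,12,3)
−g: flip: (16,12,3)→(3,-12,16)
−g: translate: b→0 (≡-12 mod 6), so (3,-12,16)→(3,0,4)
−g: reduced (well bottom): (3,0,4) with a≤c, −a<b≤a
flip sign back: reduced form of g is (-3,0,-4)
reduced forms (-3, 0, -4) vs (-3, 0, -4) ⇒ equivalent

yes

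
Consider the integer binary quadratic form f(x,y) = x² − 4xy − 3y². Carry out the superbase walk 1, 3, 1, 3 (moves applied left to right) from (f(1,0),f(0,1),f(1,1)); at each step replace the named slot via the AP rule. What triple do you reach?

start (1,-3,-6) = (f(1,0),f(0,1),f(1,1))
replace slot 1: 2·((-3)+(-6)) − 1 = -19 → (-19,-3,-6)
replace slot 3: 2·((-19)+(-3)) − (-6) = -38 → (-19,-3,-38)
replace slot 1: 2·((-3)+(-38)) − (-19) = -63 → (-63,-3,-38)
replace slot 3: 2·((-63)+(-3)) − (-38) = -94 → (-63,-3,-94)

-63,-3,-94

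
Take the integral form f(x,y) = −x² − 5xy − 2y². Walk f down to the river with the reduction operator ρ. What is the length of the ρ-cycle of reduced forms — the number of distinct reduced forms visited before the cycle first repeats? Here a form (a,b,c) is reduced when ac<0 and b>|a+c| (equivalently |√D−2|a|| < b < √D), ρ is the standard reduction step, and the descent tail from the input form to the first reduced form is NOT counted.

D = 17, ⌊√D⌋ = 4
descent: ρ → (-2,1,2)  [lands on river]
river: ρ → (2,3,-1)
river: ρ → (-1,3,2)
river: ρ → (2,1,-2)
river: ρ → (-2,3,1)
river: ρ → (1,3,-2)
ρ-cycle length = 6 (tail of 1 descent step not counted)

6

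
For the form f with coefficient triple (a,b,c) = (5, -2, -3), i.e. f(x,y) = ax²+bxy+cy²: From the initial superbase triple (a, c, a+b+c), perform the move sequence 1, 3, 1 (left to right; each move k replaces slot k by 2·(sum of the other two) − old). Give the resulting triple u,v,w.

start (5,-3,0) = (f(1,0),f(0,1),f(1,1))
replace slot 1: 2·((-3)+0) − 5 = -11 → (-11,-3,0)
replace slot 3: 2·((-11)+(-3)) − 0 = -28 → (-11,-3,-28)
replace slot 1: 2·((-3)+(-28)) − (-11) = -51 → (-51,-3,-28)

-51,-3,-28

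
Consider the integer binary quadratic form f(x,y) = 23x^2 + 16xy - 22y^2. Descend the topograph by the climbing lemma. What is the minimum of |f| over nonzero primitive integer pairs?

river: ρ → (-22,28,17)
river: ρ → (17,40,-10)
river: ρ → (-10,40,17)
river: ρ → (17,28,-22)
river: ρ → (-22,16,23)
river: ρ → (23,30,-15)
river: ρ → (-15,30,23)
river: ρ → (23,16,-22)
closes: descent 0, river 8
min |a| on river = 10

10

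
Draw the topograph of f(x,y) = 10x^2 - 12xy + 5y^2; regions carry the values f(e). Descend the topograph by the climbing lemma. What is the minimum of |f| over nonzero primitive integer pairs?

translate: b→8 (≡-12 mod 20), so (10,-12,5)→(10,8,3)
flip: (10,8,3)→(3,-8,10)
translate: b→-2 (≡-8 mod 6), so (3,-8,10)→(3,-2,5)
reduced (well bottom): (3,-2,5) with a≤c, −a<b≤a
well minimum = a = 3

3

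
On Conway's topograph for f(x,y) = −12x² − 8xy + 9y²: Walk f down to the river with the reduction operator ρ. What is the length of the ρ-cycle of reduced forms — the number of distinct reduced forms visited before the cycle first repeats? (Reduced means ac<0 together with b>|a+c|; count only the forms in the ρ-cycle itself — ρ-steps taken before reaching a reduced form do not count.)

D = 496, ⌊√D⌋ = 22
descent: ρ → (9,8,-12)  [lands on river]
river: ρ → (-12,16,5)
river: ρ → (5,14,-15)
river: ρ → (-15,16,4)
river: ρ → (4,16,-15)
river: ρ → (-15,14,5)
river: ρ → (5,16,-12)
river: ρ → (-12,8,9)
river: ρ → (9,10,-11)
river: ρ → (-11,12,8)
river: ρ → (8,20,-3)
river: ρ → (-3,22,1)
river: ρ → (1,22,-3)
river: ρ → (-3,20,8)
river: ρ → (8,12,-11)
river: ρ → (-11,10,9)
ρ-cycle length = 16 (tail of 1 descent step not counted)

16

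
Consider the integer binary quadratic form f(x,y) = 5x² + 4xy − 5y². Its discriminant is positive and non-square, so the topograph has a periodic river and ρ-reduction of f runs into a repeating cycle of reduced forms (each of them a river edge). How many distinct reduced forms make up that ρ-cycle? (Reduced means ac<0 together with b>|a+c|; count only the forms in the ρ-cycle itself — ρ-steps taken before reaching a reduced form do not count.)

D = 116, ⌊√D⌋ = 10
river: ρ → (-5,6,4)
river: ρ → (4,10,-1)
river: ρ → (-1,10,4)
river: ρ → (4,6,-5)
river: ρ → (-5,4,5)
river: ρ → (5,6,-4)
river: ρ → (-4,10,1)
river: ρ → (1,10,-4)
river: ρ → (-4,6,5)
river: ρ → (5,4,-5)
ρ-cycle length = 10 (tail of 0 descent steps not counted)

10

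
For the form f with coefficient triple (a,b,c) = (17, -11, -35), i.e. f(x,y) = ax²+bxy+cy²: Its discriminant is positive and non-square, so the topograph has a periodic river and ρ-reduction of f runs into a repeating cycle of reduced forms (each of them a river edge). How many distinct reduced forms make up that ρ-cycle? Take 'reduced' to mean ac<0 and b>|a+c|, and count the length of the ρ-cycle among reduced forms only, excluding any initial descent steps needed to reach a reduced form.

D = 2501, ⌊√D⌋ = 50
descent: ρ → (-35,11,17)
descent: ρ → (17,23,-29)  [lands on river]
river: ρ → (-29,35,11)
river: ρ → (11,31,-35)
river: ρ → (-35,39,7)
river: ρ → (7,45,-17)
river: ρ → (-17,23,29)
river: ρ → (29,35,-11)
river: ρ → (-11,31,35)
river: ρ → (35,39,-7)
river: ρ → (-7,45,17)
ρ-cycle length = 10 (tail of 2 descent steps not counted)

10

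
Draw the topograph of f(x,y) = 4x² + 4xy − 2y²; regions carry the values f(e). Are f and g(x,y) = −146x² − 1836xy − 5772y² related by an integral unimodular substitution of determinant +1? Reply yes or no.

D₁ = 48, D₂ = 48
river cycle of f (length 2): (-2, 4, 4), (4, 4, -2)
river cycle of g (length 2): (-2, 4, 4), (4, 4, -2)
cycles coincide ⇒ equivalent

yes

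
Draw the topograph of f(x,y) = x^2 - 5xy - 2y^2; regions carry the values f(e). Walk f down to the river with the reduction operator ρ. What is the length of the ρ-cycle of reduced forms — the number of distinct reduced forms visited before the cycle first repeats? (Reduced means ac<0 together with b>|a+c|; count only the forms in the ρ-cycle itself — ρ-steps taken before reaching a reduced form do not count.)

D = 33, ⌊√D⌋ = 5
descent: ρ → (-2,5,1)  [lands on river]
river: ρ → (1,5,-2)
river: ρ → (-2,3,3)
river: ρ → (3,3,-2)
ρ-cycle length = 4 (tail of 1 descent step not counted)

4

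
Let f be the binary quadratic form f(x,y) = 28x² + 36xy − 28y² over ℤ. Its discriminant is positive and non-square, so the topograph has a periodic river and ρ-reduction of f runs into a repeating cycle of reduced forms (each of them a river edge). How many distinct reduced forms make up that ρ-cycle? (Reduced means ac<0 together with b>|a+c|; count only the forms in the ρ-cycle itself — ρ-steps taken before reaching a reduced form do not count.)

D = 4432, ⌊√D⌋ = 66
river: ρ → (-28,20,36)
river: ρ → (36,52,-12)
river: ρ → (-12,44,52)
river: ρ → (52,60,-4)
river: ρ → (-4,60,52)
river: ρ → (52,44,-12)
river: ρ → (-12,52,36)
river: ρ → (36,20,-28)
river: ρ → (-28,36,28)
river: ρ → (28,20,-36)
river: ρ → (-36,52,12)
river: ρ → (12,44,-52)
river: ρ → (-52,60,4)
river: ρ → (4,60,-52)
river: ρ → (-52,44,12)
river: ρ → (12,52,-36)
river: ρ → (-36,20,28)
river: ρ → (28,36,-28)
ρ-cycle length = 18 (tail of 0 descent steps not counted)

18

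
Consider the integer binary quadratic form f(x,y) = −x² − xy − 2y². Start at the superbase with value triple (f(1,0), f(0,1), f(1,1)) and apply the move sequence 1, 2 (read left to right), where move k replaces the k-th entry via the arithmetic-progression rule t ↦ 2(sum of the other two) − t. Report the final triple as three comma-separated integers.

start (-1,-2,-4) = (f(1,0),f(0,1),f(1,1))
replace slot 1: 2·((-2)+(-4)) − (-1) = -11 → (-11,-2,-4)
replace slot 2: 2·((-11)+(-4)) − (-2) = -28 → (-11,-28,-4)

-11,-28,-4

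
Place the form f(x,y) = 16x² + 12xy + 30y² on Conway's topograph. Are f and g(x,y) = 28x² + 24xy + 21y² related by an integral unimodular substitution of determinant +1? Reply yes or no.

D₁ = -1776, D₂ = -1776
f: reduced (well bottom): (16,12,30) with a≤c, −a<b≤a
g: flip: (28,24,21)→(21,-24,28)
g: translate: b→18 (≡-24 mod 42), so (21,-24,28)→(21,18,25)
g: reduced (well bottom): (21,18,25) with a≤c, −a<b≤a
reduced forms (16, 12, 30) vs (21, 18, 25) ⇒ inequivalent

no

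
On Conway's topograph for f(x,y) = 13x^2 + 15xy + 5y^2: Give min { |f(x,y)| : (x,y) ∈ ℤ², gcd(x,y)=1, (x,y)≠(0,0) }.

translate: b→-11 (≡15 mod 26), so (13,15,5)→(13,-11,3)
flip: (13,-11,3)→(3,11,13)
translate: b→-1 (≡11 mod 6), so (3,11,13)→(3,-1,3)
flip: (3,-1,3)→(3,1,3)
reduced (well bottom): (3,1,3) with a≤c, −a<b≤a
well minimum = a = 3

3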